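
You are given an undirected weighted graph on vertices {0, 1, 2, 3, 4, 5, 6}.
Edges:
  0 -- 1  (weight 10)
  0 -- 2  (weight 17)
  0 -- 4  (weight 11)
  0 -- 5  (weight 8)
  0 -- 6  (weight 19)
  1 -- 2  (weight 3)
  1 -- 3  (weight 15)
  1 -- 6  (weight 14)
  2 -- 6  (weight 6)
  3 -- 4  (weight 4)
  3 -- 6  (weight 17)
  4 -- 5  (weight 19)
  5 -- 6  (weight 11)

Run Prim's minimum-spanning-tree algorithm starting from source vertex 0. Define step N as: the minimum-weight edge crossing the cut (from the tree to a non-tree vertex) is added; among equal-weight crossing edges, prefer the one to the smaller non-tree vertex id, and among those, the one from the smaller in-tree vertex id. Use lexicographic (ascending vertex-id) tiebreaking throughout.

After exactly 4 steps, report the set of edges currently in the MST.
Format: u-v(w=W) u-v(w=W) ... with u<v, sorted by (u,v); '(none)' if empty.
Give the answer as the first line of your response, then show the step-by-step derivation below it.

0-1(w=10) 0-5(w=8) 1-2(w=3) 2-6(w=6)

step 1: add edge 0-5 (w=8); MST = {0-5(w=8)}
step 2: add edge 0-1 (w=10); MST = {0-1(w=10) 0-5(w=8)}
step 3: add edge 1-2 (w=3); MST = {0-1(w=10) 0-5(w=8) 1-2(w=3)}
step 4: add edge 2-6 (w=6); MST = {0-1(w=10) 0-5(w=8) 1-2(w=3) 2-6(w=6)}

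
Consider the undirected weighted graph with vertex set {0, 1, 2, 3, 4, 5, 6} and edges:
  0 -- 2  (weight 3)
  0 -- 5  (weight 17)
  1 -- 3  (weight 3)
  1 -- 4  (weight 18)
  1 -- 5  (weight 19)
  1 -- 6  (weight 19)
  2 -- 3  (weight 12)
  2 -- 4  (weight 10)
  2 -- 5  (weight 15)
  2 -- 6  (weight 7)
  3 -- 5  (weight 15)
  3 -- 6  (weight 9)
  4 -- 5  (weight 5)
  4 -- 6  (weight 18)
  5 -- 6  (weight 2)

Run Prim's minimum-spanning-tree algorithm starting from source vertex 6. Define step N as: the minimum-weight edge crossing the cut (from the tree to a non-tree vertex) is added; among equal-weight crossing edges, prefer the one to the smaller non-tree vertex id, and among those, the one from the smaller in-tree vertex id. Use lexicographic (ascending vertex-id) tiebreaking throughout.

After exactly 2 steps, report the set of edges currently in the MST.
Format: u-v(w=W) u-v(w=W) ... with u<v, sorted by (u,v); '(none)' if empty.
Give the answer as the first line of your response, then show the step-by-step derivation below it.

4-5(w=5) 5-6(w=2)

step 1: add edge 5-6 (w=2); MST = {5-6(w=2)}
step 2: add edge 4-5 (w=5); MST = {4-5(w=5) 5-6(w=2)}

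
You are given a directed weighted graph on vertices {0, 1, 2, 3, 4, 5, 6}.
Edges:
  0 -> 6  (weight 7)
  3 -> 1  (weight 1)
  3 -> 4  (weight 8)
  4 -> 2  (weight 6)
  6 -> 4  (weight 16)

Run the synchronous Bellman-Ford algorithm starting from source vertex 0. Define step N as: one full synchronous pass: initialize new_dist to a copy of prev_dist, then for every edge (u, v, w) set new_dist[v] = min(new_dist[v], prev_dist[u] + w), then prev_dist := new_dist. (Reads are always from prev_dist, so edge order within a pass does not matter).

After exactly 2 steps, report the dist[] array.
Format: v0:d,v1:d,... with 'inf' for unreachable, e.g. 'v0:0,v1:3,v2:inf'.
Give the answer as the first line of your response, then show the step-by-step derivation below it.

v0:0,v1:inf,v2:inf,v3:inf,v4:23,v5:inf,v6:7

step 1: dist = v0:0,v1:inf,v2:inf,v3:inf,v4:inf,v5:inf,v6:7
step 2: dist = v0:0,v1:inf,v2:inf,v3:inf,v4:23,v5:inf,v6:7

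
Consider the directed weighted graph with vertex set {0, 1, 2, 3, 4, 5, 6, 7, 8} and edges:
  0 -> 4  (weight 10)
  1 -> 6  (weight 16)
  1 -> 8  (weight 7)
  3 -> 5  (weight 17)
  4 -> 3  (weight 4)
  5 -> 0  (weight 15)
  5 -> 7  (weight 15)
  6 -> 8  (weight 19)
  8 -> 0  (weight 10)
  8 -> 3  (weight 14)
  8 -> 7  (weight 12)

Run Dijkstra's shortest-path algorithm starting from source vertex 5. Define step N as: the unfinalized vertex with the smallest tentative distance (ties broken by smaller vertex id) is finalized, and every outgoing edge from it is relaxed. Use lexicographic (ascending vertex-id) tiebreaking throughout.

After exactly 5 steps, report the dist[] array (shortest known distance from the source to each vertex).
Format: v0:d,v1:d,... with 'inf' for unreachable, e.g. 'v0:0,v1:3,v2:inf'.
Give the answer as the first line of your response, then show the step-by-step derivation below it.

v0:15,v1:inf,v2:inf,v3:29,v4:25,v5:0,v6:inf,v7:15,v8:inf

step 1: dist = v0:15,v1:inf,v2:inf,v3:inf,v4:inf,v5:0,v6:inf,v7:15,v8:inf
step 2: dist = v0:15,v1:inf,v2:inf,v3:inf,v4:25,v5:0,v6:inf,v7:15,v8:inf
step 3: dist = v0:15,v1:inf,v2:inf,v3:inf,v4:25,v5:0,v6:inf,v7:15,v8:inf
step 4: dist = v0:15,v1:inf,v2:inf,v3:29,v4:25,v5:0,v6:inf,v7:15,v8:inf
step 5: dist = v0:15,v1:inf,v2:inf,v3:29,v4:25,v5:0,v6:inf,v7:15,v8:inf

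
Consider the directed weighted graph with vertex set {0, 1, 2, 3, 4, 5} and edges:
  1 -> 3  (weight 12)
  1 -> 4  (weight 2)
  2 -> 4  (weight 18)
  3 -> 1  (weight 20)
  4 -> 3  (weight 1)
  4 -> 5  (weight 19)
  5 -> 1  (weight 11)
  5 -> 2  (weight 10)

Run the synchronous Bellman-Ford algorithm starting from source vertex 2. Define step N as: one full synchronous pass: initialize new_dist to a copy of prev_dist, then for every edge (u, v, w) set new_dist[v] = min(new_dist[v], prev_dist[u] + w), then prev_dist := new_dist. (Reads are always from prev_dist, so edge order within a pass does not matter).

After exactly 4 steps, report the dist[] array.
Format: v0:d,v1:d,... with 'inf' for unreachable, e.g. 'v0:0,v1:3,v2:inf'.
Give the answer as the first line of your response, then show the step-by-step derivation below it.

v0:inf,v1:39,v2:0,v3:19,v4:18,v5:37

step 1: dist = v0:inf,v1:inf,v2:0,v3:inf,v4:18,v5:inf
step 2: dist = v0:inf,v1:inf,v2:0,v3:19,v4:18,v5:37
step 3: dist = v0:inf,v1:39,v2:0,v3:19,v4:18,v5:37
step 4: dist = v0:inf,v1:39,v2:0,v3:19,v4:18,v5:37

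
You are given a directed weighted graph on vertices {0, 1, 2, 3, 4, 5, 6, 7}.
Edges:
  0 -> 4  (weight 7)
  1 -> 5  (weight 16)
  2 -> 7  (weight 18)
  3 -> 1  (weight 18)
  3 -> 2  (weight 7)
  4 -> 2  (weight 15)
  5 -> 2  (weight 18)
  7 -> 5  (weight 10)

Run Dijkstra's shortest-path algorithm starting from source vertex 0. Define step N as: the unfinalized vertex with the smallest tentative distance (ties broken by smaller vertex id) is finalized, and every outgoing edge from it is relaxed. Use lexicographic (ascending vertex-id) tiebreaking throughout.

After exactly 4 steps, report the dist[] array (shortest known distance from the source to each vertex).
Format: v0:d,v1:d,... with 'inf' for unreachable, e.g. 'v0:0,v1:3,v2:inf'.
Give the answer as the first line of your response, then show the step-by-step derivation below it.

v0:0,v1:inf,v2:22,v3:inf,v4:7,v5:50,v6:inf,v7:40

step 1: dist = v0:0,v1:inf,v2:inf,v3:inf,v4:7,v5:inf,v6:inf,v7:inf
step 2: dist = v0:0,v1:inf,v2:22,v3:inf,v4:7,v5:inf,v6:inf,v7:inf
step 3: dist = v0:0,v1:inf,v2:22,v3:inf,v4:7,v5:inf,v6:inf,v7:40
step 4: dist = v0:0,v1:inf,v2:22,v3:inf,v4:7,v5:50,v6:inf,v7:40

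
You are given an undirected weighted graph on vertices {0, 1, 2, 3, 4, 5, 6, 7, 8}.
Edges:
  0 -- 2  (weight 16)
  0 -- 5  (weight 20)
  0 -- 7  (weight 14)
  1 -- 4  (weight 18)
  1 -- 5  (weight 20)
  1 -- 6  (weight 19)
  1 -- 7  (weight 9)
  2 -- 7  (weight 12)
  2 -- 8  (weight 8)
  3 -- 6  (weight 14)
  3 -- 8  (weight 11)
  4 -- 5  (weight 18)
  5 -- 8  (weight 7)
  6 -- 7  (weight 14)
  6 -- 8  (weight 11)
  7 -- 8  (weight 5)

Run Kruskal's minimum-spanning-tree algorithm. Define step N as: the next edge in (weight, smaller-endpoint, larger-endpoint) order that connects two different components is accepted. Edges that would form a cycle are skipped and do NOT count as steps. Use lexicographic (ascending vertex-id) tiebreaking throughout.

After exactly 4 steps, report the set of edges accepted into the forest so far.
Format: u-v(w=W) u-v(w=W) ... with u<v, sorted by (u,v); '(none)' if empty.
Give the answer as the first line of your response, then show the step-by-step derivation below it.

1-7(w=9) 2-8(w=8) 5-8(w=7) 7-8(w=5)

step 1: add edge 7-8 (w=5); MST = {7-8(w=5)}
step 2: add edge 5-8 (w=7); MST = {5-8(w=7) 7-8(w=5)}
step 3: add edge 2-8 (w=8); MST = {2-8(w=8) 5-8(w=7) 7-8(w=5)}
step 4: add edge 1-7 (w=9); MST = {1-7(w=9) 2-8(w=8) 5-8(w=7) 7-8(w=5)}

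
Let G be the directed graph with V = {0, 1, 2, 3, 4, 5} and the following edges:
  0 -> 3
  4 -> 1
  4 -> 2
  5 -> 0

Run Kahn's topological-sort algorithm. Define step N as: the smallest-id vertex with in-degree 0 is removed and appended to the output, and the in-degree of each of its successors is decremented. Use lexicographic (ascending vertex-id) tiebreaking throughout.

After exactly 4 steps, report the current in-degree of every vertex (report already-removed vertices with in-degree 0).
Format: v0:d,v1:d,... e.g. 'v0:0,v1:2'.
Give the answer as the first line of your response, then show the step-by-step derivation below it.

v0:0,v1:0,v2:0,v3:1,v4:0,v5:0

step 1: output 4; order=[4]; indeg=(1,0,0,1,0,0)
step 2: output 1; order=[4,1]; indeg=(1,0,0,1,0,0)
step 3: output 2; order=[4,1,2]; indeg=(1,0,0,1,0,0)
step 4: output 5; order=[4,1,2,5]; indeg=(0,0,0,1,0,0)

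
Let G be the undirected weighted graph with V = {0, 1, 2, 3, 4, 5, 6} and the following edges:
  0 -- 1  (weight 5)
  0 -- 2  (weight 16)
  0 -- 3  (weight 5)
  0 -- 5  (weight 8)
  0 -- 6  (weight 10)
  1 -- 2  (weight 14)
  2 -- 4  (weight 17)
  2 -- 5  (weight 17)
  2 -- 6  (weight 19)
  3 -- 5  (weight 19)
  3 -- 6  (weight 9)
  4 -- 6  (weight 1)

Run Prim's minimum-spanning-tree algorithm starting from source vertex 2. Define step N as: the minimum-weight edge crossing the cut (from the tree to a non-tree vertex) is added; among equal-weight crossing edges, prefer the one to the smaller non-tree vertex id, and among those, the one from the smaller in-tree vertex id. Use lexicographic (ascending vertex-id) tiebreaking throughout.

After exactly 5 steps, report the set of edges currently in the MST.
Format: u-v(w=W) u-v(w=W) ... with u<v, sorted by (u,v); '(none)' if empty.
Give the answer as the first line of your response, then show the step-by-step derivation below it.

0-1(w=5) 0-3(w=5) 0-5(w=8) 1-2(w=14) 3-6(w=9)

step 1: add edge 1-2 (w=14); MST = {1-2(w=14)}
step 2: add edge 0-1 (w=5); MST = {0-1(w=5) 1-2(w=14)}
step 3: add edge 0-3 (w=5); MST = {0-1(w=5) 0-3(w=5) 1-2(w=14)}
step 4: add edge 0-5 (w=8); MST = {0-1(w=5) 0-3(w=5) 0-5(w=8) 1-2(w=14)}
step 5: add edge 3-6 (w=9); MST = {0-1(w=5) 0-3(w=5) 0-5(w=8) 1-2(w=14) 3-6(w=9)}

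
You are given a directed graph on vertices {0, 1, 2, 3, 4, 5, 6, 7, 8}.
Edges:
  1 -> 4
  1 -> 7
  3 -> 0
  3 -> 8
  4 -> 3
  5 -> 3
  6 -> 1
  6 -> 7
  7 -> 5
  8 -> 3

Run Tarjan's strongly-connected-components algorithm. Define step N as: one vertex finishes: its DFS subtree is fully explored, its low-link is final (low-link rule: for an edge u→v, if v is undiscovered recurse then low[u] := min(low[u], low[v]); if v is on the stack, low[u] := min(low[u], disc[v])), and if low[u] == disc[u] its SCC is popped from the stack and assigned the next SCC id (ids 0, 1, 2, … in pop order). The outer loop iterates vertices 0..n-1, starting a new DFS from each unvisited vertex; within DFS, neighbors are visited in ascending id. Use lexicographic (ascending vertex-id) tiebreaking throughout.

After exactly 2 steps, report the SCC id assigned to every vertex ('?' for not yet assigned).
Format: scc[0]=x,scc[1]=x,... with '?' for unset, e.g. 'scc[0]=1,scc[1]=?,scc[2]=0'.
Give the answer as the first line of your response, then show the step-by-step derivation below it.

scc[0]=0,scc[1]=?,scc[2]=?,scc[3]=?,scc[4]=?,scc[5]=?,scc[6]=?,scc[7]=?,scc[8]=?

step 1: low=(low[0]=0,low[1]=?,low[2]=?,low[3]=?,low[4]=?,low[5]=?,low[6]=?,low[7]=?,low[8]=?); scc=(scc[0]=0,scc[1]=?,scc[2]=?,scc[3]=?,scc[4]=?,scc[5]=?,scc[6]=?,scc[7]=?,scc[8]=?)
step 2: low=(low[0]=0,low[1]=1,low[2]=?,low[3]=3,low[4]=2,low[5]=?,low[6]=?,low[7]=?,low[8]=3); scc=(scc[0]=0,scc[1]=?,scc[2]=?,scc[3]=?,scc[4]=?,scc[5]=?,scc[6]=?,scc[7]=?,scc[8]=?)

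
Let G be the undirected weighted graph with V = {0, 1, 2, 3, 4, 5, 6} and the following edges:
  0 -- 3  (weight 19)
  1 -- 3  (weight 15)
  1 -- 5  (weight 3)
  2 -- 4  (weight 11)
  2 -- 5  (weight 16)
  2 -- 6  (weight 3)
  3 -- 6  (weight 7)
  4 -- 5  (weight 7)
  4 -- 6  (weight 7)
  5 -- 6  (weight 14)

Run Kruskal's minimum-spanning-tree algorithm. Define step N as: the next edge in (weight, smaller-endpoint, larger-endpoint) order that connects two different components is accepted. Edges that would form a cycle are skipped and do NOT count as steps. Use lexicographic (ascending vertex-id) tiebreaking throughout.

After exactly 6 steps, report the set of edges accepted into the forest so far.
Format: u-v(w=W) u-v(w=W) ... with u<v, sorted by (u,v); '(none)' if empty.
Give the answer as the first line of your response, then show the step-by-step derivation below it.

0-3(w=19) 1-5(w=3) 2-6(w=3) 3-6(w=7) 4-5(w=7) 4-6(w=7)

step 1: add edge 1-5 (w=3); MST = {1-5(w=3)}
step 2: add edge 2-6 (w=3); MST = {1-5(w=3) 2-6(w=3)}
step 3: add edge 3-6 (w=7); MST = {1-5(w=3) 2-6(w=3) 3-6(w=7)}
step 4: add edge 4-5 (w=7); MST = {1-5(w=3) 2-6(w=3) 3-6(w=7) 4-5(w=7)}
step 5: add edge 4-6 (w=7); MST = {1-5(w=3) 2-6(w=3) 3-6(w=7) 4-5(w=7) 4-6(w=7)}
step 6: add edge 0-3 (w=19); MST = {0-3(w=19) 1-5(w=3) 2-6(w=3) 3-6(w=7) 4-5(w=7) 4-6(w=7)}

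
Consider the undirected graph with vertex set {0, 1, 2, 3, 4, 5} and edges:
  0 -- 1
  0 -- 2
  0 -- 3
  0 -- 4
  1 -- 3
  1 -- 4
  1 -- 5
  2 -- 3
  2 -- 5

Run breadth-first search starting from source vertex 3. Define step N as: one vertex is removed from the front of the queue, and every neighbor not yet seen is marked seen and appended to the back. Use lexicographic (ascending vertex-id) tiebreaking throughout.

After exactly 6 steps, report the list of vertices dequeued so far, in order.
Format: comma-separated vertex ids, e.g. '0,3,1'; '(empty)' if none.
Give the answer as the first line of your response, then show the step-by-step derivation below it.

3,0,1,2,4,5

step 1: dequeue 3; queue=[0,1,2]; order=3
step 2: dequeue 0; queue=[1,2,4]; order=3,0
step 3: dequeue 1; queue=[2,4,5]; order=3,0,1
step 4: dequeue 2; queue=[4,5]; order=3,0,1,2
step 5: dequeue 4; queue=[5]; order=3,0,1,2,4
step 6: dequeue 5; queue=[(empty)]; order=3,0,1,2,4,5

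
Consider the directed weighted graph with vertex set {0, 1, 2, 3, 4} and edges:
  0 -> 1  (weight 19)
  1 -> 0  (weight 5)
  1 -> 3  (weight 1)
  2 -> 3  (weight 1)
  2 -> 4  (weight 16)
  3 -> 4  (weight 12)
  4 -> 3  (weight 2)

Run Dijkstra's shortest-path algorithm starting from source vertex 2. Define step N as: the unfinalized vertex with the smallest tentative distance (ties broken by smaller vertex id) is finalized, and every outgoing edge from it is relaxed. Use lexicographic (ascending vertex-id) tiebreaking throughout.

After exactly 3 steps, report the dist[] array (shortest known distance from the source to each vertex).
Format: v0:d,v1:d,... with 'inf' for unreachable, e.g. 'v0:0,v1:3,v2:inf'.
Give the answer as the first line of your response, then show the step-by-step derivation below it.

v0:inf,v1:inf,v2:0,v3:1,v4:13

step 1: dist = v0:inf,v1:inf,v2:0,v3:1,v4:16
step 2: dist = v0:inf,v1:inf,v2:0,v3:1,v4:13
step 3: dist = v0:inf,v1:inf,v2:0,v3:1,v4:13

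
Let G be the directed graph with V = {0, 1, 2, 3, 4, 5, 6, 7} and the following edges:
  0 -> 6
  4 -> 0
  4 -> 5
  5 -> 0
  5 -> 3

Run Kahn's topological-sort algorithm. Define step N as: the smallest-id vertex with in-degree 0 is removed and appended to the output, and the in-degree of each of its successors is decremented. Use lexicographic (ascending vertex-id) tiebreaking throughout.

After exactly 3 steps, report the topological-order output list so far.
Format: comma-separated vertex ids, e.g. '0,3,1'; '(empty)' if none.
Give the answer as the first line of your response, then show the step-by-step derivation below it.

1,2,4

step 1: output 1; order=[1]; indeg=(2,0,0,1,0,1,1,0)
step 2: output 2; order=[1,2]; indeg=(2,0,0,1,0,1,1,0)
step 3: output 4; order=[1,2,4]; indeg=(1,0,0,1,0,0,1,0)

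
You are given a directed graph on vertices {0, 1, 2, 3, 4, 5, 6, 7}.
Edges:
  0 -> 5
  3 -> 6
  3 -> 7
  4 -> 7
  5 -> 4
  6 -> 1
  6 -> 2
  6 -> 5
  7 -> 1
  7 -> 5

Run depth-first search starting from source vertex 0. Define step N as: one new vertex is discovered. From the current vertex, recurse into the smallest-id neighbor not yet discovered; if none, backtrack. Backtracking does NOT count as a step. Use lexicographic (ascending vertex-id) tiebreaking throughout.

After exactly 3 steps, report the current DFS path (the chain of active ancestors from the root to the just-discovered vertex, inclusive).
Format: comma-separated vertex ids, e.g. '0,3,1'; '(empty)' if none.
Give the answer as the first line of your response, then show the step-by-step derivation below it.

0,5,4

step 1: discover 0; path=0; order=0
step 2: discover 5; path=0>5; order=0,5
step 3: discover 4; path=0>5>4; order=0,5,4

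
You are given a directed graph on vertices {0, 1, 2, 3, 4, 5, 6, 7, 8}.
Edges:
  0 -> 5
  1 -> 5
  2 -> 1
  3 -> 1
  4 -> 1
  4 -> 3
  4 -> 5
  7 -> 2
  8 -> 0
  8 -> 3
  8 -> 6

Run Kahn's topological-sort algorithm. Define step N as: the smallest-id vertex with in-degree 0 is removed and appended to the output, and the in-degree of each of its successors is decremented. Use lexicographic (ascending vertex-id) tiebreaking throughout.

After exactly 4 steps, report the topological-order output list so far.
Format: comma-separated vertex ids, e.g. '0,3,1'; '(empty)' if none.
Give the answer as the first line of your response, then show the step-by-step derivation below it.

4,7,2,8

step 1: output 4; order=[4]; indeg=(1,2,1,1,0,2,1,0,0)
step 2: output 7; order=[4,7]; indeg=(1,2,0,1,0,2,1,0,0)
step 3: output 2; order=[4,7,2]; indeg=(1,1,0,1,0,2,1,0,0)
step 4: output 8; order=[4,7,2,8]; indeg=(0,1,0,0,0,2,0,0,0)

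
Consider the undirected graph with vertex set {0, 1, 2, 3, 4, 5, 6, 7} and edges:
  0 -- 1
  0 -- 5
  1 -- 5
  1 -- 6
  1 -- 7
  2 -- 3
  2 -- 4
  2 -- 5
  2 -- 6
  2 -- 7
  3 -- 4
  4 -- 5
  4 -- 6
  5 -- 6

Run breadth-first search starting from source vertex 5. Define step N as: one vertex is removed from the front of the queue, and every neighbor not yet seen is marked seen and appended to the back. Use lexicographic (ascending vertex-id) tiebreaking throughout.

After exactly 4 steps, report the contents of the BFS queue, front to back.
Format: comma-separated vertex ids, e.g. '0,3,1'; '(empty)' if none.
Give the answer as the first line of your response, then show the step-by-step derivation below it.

4,6,7,3

step 1: dequeue 5; queue=[0,1,2,4,6]; order=5
step 2: dequeue 0; queue=[1,2,4,6]; order=5,0
step 3: dequeue 1; queue=[2,4,6,7]; order=5,0,1
step 4: dequeue 2; queue=[4,6,7,3]; order=5,0,1,2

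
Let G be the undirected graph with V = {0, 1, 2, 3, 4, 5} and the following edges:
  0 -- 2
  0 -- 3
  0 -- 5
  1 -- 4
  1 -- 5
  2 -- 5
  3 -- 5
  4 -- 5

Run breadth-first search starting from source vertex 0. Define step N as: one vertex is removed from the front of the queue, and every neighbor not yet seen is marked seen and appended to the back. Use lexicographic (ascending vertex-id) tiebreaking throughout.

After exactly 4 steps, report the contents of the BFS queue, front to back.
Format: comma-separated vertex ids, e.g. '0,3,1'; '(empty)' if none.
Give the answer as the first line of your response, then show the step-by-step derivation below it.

1,4

step 1: dequeue 0; queue=[2,3,5]; order=0
step 2: dequeue 2; queue=[3,5]; order=0,2
step 3: dequeue 3; queue=[5]; order=0,2,3
step 4: dequeue 5; queue=[1,4]; order=0,2,3,5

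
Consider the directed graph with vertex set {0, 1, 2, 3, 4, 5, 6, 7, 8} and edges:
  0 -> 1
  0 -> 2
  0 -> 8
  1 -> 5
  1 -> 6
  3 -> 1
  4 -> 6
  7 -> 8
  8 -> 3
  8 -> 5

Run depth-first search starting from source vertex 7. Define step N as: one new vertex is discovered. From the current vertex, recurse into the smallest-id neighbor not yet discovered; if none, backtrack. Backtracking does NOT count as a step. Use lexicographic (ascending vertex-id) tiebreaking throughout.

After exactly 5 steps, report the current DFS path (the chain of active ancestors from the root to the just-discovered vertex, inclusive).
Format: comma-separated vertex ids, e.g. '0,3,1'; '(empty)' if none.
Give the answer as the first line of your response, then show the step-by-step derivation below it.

7,8,3,1,5

step 1: discover 7; path=7; order=7
step 2: discover 8; path=7>8; order=7,8
step 3: discover 3; path=7>8>3; order=7,8,3
step 4: discover 1; path=7>8>3>1; order=7,8,3,1
step 5: discover 5; path=7>8>3>1>5; order=7,8,3,1,5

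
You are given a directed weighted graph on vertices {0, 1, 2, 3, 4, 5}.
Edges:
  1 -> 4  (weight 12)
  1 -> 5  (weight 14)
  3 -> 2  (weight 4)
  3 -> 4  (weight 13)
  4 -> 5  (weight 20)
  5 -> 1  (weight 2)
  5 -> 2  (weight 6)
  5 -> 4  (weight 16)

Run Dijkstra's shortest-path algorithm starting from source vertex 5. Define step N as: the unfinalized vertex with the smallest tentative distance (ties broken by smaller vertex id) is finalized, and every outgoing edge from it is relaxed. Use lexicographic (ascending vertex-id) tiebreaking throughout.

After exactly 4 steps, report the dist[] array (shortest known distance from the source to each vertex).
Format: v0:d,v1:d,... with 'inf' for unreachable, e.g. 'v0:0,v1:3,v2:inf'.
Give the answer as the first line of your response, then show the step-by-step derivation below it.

v0:inf,v1:2,v2:6,v3:inf,v4:14,v5:0

step 1: dist = v0:inf,v1:2,v2:6,v3:inf,v4:16,v5:0
step 2: dist = v0:inf,v1:2,v2:6,v3:inf,v4:14,v5:0
step 3: dist = v0:inf,v1:2,v2:6,v3:inf,v4:14,v5:0
step 4: dist = v0:inf,v1:2,v2:6,v3:inf,v4:14,v5:0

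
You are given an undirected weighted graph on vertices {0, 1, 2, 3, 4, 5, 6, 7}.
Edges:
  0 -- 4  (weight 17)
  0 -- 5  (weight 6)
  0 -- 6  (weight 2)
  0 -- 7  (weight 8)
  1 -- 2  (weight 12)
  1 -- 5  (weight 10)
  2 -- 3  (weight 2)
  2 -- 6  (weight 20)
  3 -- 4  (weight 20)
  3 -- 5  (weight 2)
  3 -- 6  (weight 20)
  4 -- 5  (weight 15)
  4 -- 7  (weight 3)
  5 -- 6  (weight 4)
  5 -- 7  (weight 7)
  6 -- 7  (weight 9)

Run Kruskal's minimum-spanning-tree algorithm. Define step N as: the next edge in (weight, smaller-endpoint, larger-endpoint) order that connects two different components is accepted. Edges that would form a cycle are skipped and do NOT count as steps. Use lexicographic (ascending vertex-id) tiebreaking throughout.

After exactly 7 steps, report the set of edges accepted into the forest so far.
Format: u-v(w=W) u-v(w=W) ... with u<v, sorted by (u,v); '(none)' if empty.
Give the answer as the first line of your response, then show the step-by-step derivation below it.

0-6(w=2) 1-5(w=10) 2-3(w=2) 3-5(w=2) 4-7(w=3) 5-6(w=4) 5-7(w=7)

step 1: add edge 0-6 (w=2); MST = {0-6(w=2)}
step 2: add edge 2-3 (w=2); MST = {0-6(w=2) 2-3(w=2)}
step 3: add edge 3-5 (w=2); MST = {0-6(w=2) 2-3(w=2) 3-5(w=2)}
step 4: add edge 4-7 (w=3); MST = {0-6(w=2) 2-3(w=2) 3-5(w=2) 4-7(w=3)}
step 5: add edge 5-6 (w=4); MST = {0-6(w=2) 2-3(w=2) 3-5(w=2) 4-7(w=3) 5-6(w=4)}
step 6: add edge 5-7 (w=7); MST = {0-6(w=2) 2-3(w=2) 3-5(w=2) 4-7(w=3) 5-6(w=4) 5-7(w=7)}
step 7: add edge 1-5 (w=10); MST = {0-6(w=2) 1-5(w=10) 2-3(w=2) 3-5(w=2) 4-7(w=3) 5-6(w=4) 5-7(w=7)}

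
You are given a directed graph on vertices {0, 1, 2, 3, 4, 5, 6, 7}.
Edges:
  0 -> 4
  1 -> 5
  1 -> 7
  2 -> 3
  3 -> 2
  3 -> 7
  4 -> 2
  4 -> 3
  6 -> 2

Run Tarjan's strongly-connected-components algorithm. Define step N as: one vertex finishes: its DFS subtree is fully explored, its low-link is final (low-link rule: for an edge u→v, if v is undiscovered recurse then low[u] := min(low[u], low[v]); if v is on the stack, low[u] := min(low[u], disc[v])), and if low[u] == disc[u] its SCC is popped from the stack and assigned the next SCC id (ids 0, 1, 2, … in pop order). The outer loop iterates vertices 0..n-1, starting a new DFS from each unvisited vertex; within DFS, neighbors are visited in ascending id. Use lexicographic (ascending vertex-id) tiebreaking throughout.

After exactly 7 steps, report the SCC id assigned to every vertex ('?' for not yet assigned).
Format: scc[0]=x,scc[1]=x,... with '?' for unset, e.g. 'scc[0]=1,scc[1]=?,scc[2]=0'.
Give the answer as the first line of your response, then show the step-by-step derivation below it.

scc[0]=3,scc[1]=5,scc[2]=1,scc[3]=1,scc[4]=2,scc[5]=4,scc[6]=?,scc[7]=0

step 1: low=(low[0]=0,low[1]=?,low[2]=2,low[3]=2,low[4]=1,low[5]=?,low[6]=?,low[7]=4); scc=(scc[0]=?,scc[1]=?,scc[2]=?,scc[3]=?,scc[4]=?,scc[5]=?,scc[6]=?,scc[7]=0)
step 2: low=(low[0]=0,low[1]=?,low[2]=2,low[3]=2,low[4]=1,low[5]=?,low[6]=?,low[7]=4); scc=(scc[0]=?,scc[1]=?,scc[2]=?,scc[3]=?,scc[4]=?,scc[5]=?,scc[6]=?,scc[7]=0)
step 3: low=(low[0]=0,low[1]=?,low[2]=2,low[3]=2,low[4]=1,low[5]=?,low[6]=?,low[7]=4); scc=(scc[0]=?,scc[1]=?,scc[2]=1,scc[3]=1,scc[4]=?,scc[5]=?,scc[6]=?,scc[7]=0)
step 4: low=(low[0]=0,low[1]=?,low[2]=2,low[3]=2,low[4]=1,low[5]=?,low[6]=?,low[7]=4); scc=(scc[0]=?,scc[1]=?,scc[2]=1,scc[3]=1,scc[4]=2,scc[5]=?,scc[6]=?,scc[7]=0)
step 5: low=(low[0]=0,low[1]=?,low[2]=2,low[3]=2,low[4]=1,low[5]=?,low[6]=?,low[7]=4); scc=(scc[0]=3,scc[1]=?,scc[2]=1,scc[3]=1,scc[4]=2,scc[5]=?,scc[6]=?,scc[7]=0)
step 6: low=(low[0]=0,low[1]=5,low[2]=2,low[3]=2,low[4]=1,low[5]=6,low[6]=?,low[7]=4); scc=(scc[0]=3,scc[1]=?,scc[2]=1,scc[3]=1,scc[4]=2,scc[5]=4,scc[6]=?,scc[7]=0)
step 7: low=(low[0]=0,low[1]=5,low[2]=2,low[3]=2,low[4]=1,low[5]=6,low[6]=?,low[7]=4); scc=(scc[0]=3,scc[1]=5,scc[2]=1,scc[3]=1,scc[4]=2,scc[5]=4,scc[6]=?,scc[7]=0)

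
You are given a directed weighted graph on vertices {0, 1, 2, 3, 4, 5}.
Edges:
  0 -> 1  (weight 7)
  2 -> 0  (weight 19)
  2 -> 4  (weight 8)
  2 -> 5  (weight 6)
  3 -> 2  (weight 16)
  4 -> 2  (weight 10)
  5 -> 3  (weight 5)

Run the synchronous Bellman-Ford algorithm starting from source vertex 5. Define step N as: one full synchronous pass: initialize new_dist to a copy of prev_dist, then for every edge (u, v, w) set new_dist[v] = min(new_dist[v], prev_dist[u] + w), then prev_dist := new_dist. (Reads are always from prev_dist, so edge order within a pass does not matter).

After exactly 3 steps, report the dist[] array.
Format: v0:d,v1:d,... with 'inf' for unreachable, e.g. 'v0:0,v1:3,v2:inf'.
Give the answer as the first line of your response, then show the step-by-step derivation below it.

v0:40,v1:inf,v2:21,v3:5,v4:29,v5:0

step 1: dist = v0:inf,v1:inf,v2:inf,v3:5,v4:inf,v5:0
step 2: dist = v0:inf,v1:inf,v2:21,v3:5,v4:inf,v5:0
step 3: dist = v0:40,v1:inf,v2:21,v3:5,v4:29,v5:0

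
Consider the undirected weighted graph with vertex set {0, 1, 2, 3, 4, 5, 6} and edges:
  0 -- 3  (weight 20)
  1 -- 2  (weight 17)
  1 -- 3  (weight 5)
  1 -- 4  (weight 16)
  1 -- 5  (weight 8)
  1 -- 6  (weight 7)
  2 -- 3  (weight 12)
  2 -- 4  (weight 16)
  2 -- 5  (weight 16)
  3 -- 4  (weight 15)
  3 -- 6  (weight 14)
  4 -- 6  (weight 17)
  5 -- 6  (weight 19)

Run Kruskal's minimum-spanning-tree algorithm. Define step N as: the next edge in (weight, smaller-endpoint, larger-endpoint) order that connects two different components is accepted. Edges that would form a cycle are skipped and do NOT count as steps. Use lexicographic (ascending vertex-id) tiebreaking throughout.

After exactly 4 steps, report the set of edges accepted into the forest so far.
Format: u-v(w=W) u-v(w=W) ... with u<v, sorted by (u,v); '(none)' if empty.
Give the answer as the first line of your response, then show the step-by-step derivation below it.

1-3(w=5) 1-5(w=8) 1-6(w=7) 2-3(w=12)

step 1: add edge 1-3 (w=5); MST = {1-3(w=5)}
step 2: add edge 1-6 (w=7); MST = {1-3(w=5) 1-6(w=7)}
step 3: add edge 1-5 (w=8); MST = {1-3(w=5) 1-5(w=8) 1-6(w=7)}
step 4: add edge 2-3 (w=12); MST = {1-3(w=5) 1-5(w=8) 1-6(w=7) 2-3(w=12)}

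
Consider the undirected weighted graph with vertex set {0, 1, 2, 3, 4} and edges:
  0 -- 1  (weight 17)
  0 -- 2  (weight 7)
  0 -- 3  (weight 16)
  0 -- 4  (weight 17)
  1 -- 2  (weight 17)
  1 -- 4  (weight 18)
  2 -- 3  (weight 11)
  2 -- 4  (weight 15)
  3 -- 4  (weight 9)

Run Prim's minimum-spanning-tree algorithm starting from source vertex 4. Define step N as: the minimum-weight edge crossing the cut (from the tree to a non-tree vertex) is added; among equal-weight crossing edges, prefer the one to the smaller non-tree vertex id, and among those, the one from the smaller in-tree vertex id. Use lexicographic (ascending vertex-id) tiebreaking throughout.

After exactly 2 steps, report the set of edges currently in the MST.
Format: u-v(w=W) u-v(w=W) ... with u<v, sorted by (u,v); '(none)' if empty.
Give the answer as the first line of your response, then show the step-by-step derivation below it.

2-3(w=11) 3-4(w=9)

step 1: add edge 3-4 (w=9); MST = {3-4(w=9)}
step 2: add edge 2-3 (w=11); MST = {2-3(w=11) 3-4(w=9)}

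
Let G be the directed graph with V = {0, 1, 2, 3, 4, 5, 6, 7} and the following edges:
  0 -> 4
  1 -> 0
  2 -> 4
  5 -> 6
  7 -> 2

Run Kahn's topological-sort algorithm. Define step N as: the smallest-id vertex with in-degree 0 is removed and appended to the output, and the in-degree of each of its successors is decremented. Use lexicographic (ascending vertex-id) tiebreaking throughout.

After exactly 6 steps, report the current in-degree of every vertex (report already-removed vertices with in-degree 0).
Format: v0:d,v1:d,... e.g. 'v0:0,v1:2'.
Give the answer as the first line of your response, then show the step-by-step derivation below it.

v0:0,v1:0,v2:0,v3:0,v4:1,v5:0,v6:0,v7:0

step 1: output 1; order=[1]; indeg=(0,0,1,0,2,0,1,0)
step 2: output 0; order=[1,0]; indeg=(0,0,1,0,1,0,1,0)
step 3: output 3; order=[1,0,3]; indeg=(0,0,1,0,1,0,1,0)
step 4: output 5; order=[1,0,3,5]; indeg=(0,0,1,0,1,0,0,0)
step 5: output 6; order=[1,0,3,5,6]; indeg=(0,0,1,0,1,0,0,0)
step 6: output 7; order=[1,0,3,5,6,7]; indeg=(0,0,0,0,1,0,0,0)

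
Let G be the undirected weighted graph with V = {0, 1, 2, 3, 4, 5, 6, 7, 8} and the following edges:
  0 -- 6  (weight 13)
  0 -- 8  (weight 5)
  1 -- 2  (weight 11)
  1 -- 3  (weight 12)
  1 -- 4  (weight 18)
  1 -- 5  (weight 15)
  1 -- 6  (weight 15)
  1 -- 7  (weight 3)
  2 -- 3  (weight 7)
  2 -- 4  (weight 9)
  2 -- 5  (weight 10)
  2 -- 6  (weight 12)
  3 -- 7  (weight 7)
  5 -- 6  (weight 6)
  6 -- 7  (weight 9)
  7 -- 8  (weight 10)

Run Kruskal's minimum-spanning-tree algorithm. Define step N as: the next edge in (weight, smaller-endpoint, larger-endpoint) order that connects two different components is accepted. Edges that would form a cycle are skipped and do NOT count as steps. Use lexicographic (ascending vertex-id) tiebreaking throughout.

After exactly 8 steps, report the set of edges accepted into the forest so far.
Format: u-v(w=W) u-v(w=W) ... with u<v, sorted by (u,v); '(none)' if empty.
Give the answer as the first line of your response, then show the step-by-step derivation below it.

0-8(w=5) 1-7(w=3) 2-3(w=7) 2-4(w=9) 3-7(w=7) 5-6(w=6) 6-7(w=9) 7-8(w=10)

step 1: add edge 1-7 (w=3); MST = {1-7(w=3)}
step 2: add edge 0-8 (w=5); MST = {0-8(w=5) 1-7(w=3)}
step 3: add edge 5-6 (w=6); MST = {0-8(w=5) 1-7(w=3) 5-6(w=6)}
step 4: add edge 2-3 (w=7); MST = {0-8(w=5) 1-7(w=3) 2-3(w=7) 5-6(w=6)}
step 5: add edge 3-7 (w=7); MST = {0-8(w=5) 1-7(w=3) 2-3(w=7) 3-7(w=7) 5-6(w=6)}
step 6: add edge 2-4 (w=9); MST = {0-8(w=5) 1-7(w=3) 2-3(w=7) 2-4(w=9) 3-7(w=7) 5-6(w=6)}
step 7: add edge 6-7 (w=9); MST = {0-8(w=5) 1-7(w=3) 2-3(w=7) 2-4(w=9) 3-7(w=7) 5-6(w=6) 6-7(w=9)}
step 8: add edge 7-8 (w=10); MST = {0-8(w=5) 1-7(w=3) 2-3(w=7) 2-4(w=9) 3-7(w=7) 5-6(w=6) 6-7(w=9) 7-8(w=10)}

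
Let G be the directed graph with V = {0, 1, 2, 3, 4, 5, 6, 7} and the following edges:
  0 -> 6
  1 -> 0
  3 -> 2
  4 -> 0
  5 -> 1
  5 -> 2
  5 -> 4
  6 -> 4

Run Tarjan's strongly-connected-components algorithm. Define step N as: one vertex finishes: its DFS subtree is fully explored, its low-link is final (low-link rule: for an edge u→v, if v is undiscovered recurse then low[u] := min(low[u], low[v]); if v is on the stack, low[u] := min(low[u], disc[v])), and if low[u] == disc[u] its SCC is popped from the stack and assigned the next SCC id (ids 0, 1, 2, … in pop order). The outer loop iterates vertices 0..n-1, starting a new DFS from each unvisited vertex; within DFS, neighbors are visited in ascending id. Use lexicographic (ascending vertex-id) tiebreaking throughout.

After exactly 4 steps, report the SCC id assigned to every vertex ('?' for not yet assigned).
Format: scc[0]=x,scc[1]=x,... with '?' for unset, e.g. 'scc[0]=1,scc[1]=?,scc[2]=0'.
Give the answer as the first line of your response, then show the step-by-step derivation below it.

scc[0]=0,scc[1]=1,scc[2]=?,scc[3]=?,scc[4]=0,scc[5]=?,scc[6]=0,scc[7]=?

step 1: low=(low[0]=0,low[1]=?,low[2]=?,low[3]=?,low[4]=0,low[5]=?,low[6]=1,low[7]=?); scc=(scc[0]=?,scc[1]=?,scc[2]=?,scc[3]=?,scc[4]=?,scc[5]=?,scc[6]=?,scc[7]=?)
step 2: low=(low[0]=0,low[1]=?,low[2]=?,low[3]=?,low[4]=0,low[5]=?,low[6]=0,low[7]=?); scc=(scc[0]=?,scc[1]=?,scc[2]=?,scc[3]=?,scc[4]=?,scc[5]=?,scc[6]=?,scc[7]=?)
step 3: low=(low[0]=0,low[1]=?,low[2]=?,low[3]=?,low[4]=0,low[5]=?,low[6]=0,low[7]=?); scc=(scc[0]=0,scc[1]=?,scc[2]=?,scc[3]=?,scc[4]=0,scc[5]=?,scc[6]=0,scc[7]=?)
step 4: low=(low[0]=0,low[1]=3,low[2]=?,low[3]=?,low[4]=0,low[5]=?,low[6]=0,low[7]=?); scc=(scc[0]=0,scc[1]=1,scc[2]=?,scc[3]=?,scc[4]=0,scc[5]=?,scc[6]=0,scc[7]=?)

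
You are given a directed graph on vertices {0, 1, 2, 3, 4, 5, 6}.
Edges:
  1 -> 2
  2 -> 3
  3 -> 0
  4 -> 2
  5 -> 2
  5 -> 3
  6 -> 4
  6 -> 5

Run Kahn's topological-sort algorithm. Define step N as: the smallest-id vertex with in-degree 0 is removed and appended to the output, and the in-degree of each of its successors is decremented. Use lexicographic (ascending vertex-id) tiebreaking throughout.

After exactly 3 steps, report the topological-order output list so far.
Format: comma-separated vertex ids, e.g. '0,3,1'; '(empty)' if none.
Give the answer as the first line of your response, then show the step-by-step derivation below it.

1,6,4

step 1: output 1; order=[1]; indeg=(1,0,2,2,1,1,0)
step 2: output 6; order=[1,6]; indeg=(1,0,2,2,0,0,0)
step 3: output 4; order=[1,6,4]; indeg=(1,0,1,2,0,0,0)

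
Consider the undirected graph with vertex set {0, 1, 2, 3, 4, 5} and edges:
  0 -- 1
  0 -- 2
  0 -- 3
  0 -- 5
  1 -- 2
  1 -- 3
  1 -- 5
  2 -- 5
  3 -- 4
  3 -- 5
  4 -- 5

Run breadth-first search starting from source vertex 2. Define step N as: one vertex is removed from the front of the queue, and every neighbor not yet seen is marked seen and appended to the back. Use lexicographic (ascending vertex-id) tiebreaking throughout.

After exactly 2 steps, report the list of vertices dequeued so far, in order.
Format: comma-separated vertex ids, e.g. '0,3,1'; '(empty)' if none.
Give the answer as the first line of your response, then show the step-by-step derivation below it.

2,0

step 1: dequeue 2; queue=[0,1,5]; order=2
step 2: dequeue 0; queue=[1,5,3]; order=2,0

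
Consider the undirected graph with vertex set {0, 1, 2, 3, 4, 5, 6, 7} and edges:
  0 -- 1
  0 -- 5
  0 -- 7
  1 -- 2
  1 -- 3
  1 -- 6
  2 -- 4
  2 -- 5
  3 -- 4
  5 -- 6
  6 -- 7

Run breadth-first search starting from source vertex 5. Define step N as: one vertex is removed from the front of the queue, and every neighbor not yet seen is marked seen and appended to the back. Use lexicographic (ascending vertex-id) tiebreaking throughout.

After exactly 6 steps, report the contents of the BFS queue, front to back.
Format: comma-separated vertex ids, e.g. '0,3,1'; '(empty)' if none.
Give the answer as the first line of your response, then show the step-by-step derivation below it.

4,3

step 1: dequeue 5; queue=[0,2,6]; order=5
step 2: dequeue 0; queue=[2,6,1,7]; order=5,0
step 3: dequeue 2; queue=[6,1,7,4]; order=5,0,2
step 4: dequeue 6; queue=[1,7,4]; order=5,0,2,6
step 5: dequeue 1; queue=[7,4,3]; order=5,0,2,6,1
step 6: dequeue 7; queue=[4,3]; order=5,0,2,6,1,7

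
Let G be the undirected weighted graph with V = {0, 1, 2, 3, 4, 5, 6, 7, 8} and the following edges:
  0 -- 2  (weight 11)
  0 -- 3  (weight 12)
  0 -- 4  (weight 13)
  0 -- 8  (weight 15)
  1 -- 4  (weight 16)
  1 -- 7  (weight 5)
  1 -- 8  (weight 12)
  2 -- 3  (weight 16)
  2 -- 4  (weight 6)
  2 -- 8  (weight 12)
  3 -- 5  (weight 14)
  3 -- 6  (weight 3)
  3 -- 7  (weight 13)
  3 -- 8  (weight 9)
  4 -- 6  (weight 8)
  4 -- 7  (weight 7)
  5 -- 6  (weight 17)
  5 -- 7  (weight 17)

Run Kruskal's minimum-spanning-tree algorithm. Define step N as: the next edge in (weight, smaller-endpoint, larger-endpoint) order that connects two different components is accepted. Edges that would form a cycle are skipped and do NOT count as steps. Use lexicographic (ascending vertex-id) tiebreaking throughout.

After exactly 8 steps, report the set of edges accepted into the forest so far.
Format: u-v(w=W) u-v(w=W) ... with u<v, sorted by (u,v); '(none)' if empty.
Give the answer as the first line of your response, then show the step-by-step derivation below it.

0-2(w=11) 1-7(w=5) 2-4(w=6) 3-5(w=14) 3-6(w=3) 3-8(w=9) 4-6(w=8) 4-7(w=7)

step 1: add edge 3-6 (w=3); MST = {3-6(w=3)}
step 2: add edge 1-7 (w=5); MST = {1-7(w=5) 3-6(w=3)}
step 3: add edge 2-4 (w=6); MST = {1-7(w=5) 2-4(w=6) 3-6(w=3)}
step 4: add edge 4-7 (w=7); MST = {1-7(w=5) 2-4(w=6) 3-6(w=3) 4-7(w=7)}
step 5: add edge 4-6 (w=8); MST = {1-7(w=5) 2-4(w=6) 3-6(w=3) 4-6(w=8) 4-7(w=7)}
step 6: add edge 3-8 (w=9); MST = {1-7(w=5) 2-4(w=6) 3-6(w=3) 3-8(w=9) 4-6(w=8) 4-7(w=7)}
step 7: add edge 0-2 (w=11); MST = {0-2(w=11) 1-7(w=5) 2-4(w=6) 3-6(w=3) 3-8(w=9) 4-6(w=8) 4-7(w=7)}
step 8: add edge 3-5 (w=14); MST = {0-2(w=11) 1-7(w=5) 2-4(w=6) 3-5(w=14) 3-6(w=3) 3-8(w=9) 4-6(w=8) 4-7(w=7)}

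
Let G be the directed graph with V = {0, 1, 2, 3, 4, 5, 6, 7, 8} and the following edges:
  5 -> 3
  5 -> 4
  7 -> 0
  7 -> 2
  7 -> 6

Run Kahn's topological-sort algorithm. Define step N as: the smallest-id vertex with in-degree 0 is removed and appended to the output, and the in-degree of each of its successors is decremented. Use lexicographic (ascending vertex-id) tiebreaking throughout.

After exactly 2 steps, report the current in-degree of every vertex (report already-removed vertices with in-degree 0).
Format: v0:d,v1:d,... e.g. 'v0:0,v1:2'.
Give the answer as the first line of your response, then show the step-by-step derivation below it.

v0:1,v1:0,v2:1,v3:0,v4:0,v5:0,v6:1,v7:0,v8:0

step 1: output 1; order=[1]; indeg=(1,0,1,1,1,0,1,0,0)
step 2: output 5; order=[1,5]; indeg=(1,0,1,0,0,0,1,0,0)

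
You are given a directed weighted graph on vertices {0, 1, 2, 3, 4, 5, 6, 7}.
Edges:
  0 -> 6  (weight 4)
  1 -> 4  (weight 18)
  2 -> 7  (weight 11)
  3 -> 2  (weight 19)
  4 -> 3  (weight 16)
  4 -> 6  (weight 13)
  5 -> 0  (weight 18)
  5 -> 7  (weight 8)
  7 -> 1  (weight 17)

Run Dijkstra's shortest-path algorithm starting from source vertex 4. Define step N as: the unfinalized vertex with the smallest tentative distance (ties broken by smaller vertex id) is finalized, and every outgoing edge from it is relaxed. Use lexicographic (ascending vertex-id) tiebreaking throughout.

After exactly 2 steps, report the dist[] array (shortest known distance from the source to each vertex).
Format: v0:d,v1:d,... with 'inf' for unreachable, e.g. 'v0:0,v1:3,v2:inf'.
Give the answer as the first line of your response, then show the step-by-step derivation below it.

v0:inf,v1:inf,v2:inf,v3:16,v4:0,v5:inf,v6:13,v7:inf

step 1: dist = v0:inf,v1:inf,v2:inf,v3:16,v4:0,v5:inf,v6:13,v7:inf
step 2: dist = v0:inf,v1:inf,v2:inf,v3:16,v4:0,v5:inf,v6:13,v7:inf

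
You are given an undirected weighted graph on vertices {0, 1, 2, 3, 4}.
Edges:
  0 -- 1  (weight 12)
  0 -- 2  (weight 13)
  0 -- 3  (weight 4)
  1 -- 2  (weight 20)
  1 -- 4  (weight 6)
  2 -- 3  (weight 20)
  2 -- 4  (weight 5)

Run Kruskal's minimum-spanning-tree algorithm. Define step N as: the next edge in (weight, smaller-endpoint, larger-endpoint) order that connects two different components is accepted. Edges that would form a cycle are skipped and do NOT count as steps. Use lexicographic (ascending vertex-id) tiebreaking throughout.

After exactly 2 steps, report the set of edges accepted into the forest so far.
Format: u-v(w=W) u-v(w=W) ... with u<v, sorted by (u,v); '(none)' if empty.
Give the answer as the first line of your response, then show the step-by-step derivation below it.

0-3(w=4) 2-4(w=5)

step 1: add edge 0-3 (w=4); MST = {0-3(w=4)}
step 2: add edge 2-4 (w=5); MST = {0-3(w=4) 2-4(w=5)}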